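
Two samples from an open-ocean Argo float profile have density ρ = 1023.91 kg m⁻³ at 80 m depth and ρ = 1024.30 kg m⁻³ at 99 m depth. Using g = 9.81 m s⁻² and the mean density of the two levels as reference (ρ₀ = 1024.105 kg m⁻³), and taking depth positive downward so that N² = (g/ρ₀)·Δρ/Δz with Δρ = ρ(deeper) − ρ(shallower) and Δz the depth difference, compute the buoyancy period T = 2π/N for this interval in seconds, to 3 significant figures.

448 s

Δρ = 1024.30 − 1023.91 = 0.39 kg m⁻³ over Δz = 99 − 80 = 19 m.
N² = (9.81/1024.105) × (0.39/19) = 1.9662 × 10⁻⁴ s⁻².
N = √(1.9662 × 10⁻⁴) = 0.014022 rad s⁻¹, so T = 2π/N = 448.09 s ≈ 448 s.
N² > 0, so the interval is statically stable.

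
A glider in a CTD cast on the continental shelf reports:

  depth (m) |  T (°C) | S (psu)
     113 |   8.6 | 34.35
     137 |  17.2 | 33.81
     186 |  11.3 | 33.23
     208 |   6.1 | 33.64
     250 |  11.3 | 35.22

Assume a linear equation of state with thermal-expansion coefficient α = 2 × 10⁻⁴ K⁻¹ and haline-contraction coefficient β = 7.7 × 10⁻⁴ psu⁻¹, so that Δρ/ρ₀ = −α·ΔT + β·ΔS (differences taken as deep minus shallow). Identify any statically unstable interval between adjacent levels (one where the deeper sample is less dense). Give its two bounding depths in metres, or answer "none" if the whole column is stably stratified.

Evaluate Δρ/ρ₀ = −αΔT + βΔS across each adjacent pair:
  113–137 m: −αΔT+βΔS = −(2 × 10⁻⁴)(+8.6)+(7.7 × 10⁻⁴)(-0.54) = -2.1 × 10⁻³ → UNSTABLE
  137–186 m: −αΔT+βΔS = −(2 × 10⁻⁴)(-5.9)+(7.7 × 10⁻⁴)(-0.58) = 7.3 × 10⁻⁴ → stable
  186–208 m: −αΔT+βΔS = −(2 × 10⁻⁴)(-5.2)+(7.7 × 10⁻⁴)(+0.41) = 1.4 × 10⁻³ → stable
  208–250 m: −αΔT+βΔS = −(2 × 10⁻⁴)(+5.2)+(7.7 × 10⁻⁴)(+1.58) = 1.8 × 10⁻⁴ → stable
The 113–137 m interval has Δρ < 0: lighter water underlies denser water.

113–137 m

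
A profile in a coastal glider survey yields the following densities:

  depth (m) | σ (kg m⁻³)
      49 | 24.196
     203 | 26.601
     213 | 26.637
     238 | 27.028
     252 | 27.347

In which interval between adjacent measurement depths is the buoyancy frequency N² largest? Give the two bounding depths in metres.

Compute the density gradient over each adjacent pair:
  49–203 m: Δρ/Δz = 2.405/154 = 0.016 kg m⁻⁴
  203–213 m: Δρ/Δz = 0.036/10 = 3.6 × 10⁻³ kg m⁻⁴
  213–238 m: Δρ/Δz = 0.391/25 = 0.016 kg m⁻⁴
  238–252 m: Δρ/Δz = 0.319/14 = 0.023 kg m⁻⁴
The largest gradient is in the 238–252 m interval — the pycnocline.

238–252 m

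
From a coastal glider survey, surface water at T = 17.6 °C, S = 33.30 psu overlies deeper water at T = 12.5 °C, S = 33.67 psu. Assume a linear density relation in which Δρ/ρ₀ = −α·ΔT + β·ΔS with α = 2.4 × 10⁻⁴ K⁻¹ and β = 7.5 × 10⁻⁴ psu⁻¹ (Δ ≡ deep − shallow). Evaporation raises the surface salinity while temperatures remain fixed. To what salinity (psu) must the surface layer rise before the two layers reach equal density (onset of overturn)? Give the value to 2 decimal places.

35.30 psu

Neutral buoyancy requires −α(T_deep − T_surf) + β(S_deep − S_surf′) = 0.
S_surf′ = S_deep − (α/β)·ΔT = 33.67 − (2.4 × 10⁻⁴/7.5 × 10⁻⁴)·(-5.1) = 35.3020 psu.
Increase required: 35.3020 − 33.30 = 2.0020 psu.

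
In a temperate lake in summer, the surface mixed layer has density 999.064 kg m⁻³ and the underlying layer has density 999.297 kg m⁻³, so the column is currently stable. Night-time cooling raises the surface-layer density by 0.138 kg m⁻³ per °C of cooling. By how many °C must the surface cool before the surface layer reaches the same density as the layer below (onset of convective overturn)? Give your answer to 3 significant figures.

1.69 °C

Density deficit of the surface layer: 999.297 − 999.064 = 0.233 kg m⁻³.
Required change = 0.233 / 0.138 = 1.69 °C.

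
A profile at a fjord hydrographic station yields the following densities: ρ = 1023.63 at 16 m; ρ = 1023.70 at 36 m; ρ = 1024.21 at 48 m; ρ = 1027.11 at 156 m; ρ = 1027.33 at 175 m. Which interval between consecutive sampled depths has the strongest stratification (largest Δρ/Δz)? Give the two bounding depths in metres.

Compute the density gradient over each adjacent pair:
  16–36 m: Δρ/Δz = 0.07/20 = 3.5 × 10⁻³ kg m⁻⁴
  36–48 m: Δρ/Δz = 0.51/12 = 0.043 kg m⁻⁴
  48–156 m: Δρ/Δz = 2.90/108 = 0.027 kg m⁻⁴
  156–175 m: Δρ/Δz = 0.22/19 = 0.012 kg m⁻⁴
The largest gradient is in the 36–48 m interval — the pycnocline.

36–48 m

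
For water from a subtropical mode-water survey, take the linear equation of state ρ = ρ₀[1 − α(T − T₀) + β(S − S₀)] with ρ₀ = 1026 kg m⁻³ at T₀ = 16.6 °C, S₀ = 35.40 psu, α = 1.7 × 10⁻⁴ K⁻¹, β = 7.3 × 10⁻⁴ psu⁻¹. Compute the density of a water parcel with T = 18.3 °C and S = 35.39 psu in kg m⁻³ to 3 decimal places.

T − T₀ = +1.7 K, S − S₀ = -0.01 psu.
Bracket = 1 − α·(+1.7) + β·(-0.01) = 1 + (-2.963 × 10⁻⁴) = 0.9997037.
ρ = 1026 × 0.9997037 = 1025.696 kg m⁻³.

1025.696 kg m⁻³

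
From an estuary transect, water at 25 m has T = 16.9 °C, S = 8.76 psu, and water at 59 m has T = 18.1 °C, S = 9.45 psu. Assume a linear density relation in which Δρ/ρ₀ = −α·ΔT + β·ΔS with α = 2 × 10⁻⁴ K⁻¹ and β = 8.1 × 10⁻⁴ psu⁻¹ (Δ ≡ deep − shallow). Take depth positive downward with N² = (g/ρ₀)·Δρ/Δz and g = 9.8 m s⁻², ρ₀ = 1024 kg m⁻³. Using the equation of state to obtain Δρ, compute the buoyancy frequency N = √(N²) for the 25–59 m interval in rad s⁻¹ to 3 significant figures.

ΔT = +1.2 K, ΔS = +0.69 psu (deep − shallow).
Δρ/ρ₀ = −αΔT + βΔS = -2.40 × 10⁻⁴ + 5.589 × 10⁻⁴ = 3.189 × 10⁻⁴, so Δρ ≈ 0.3266 kg m⁻³.
N² = (g/ρ₀)·Δρ/Δz = g·(Δρ/ρ₀)/Δz = 9.8 × 3.189 × 10⁻⁴ / 34 = 9.1918 × 10⁻⁵ s⁻².
N = √(9.1918 × 10⁻⁵) = 9.5874 × 10⁻³ rad s⁻¹ ≈ 9.59 × 10⁻³ rad s⁻¹.

9.59 × 10⁻³ rad s⁻¹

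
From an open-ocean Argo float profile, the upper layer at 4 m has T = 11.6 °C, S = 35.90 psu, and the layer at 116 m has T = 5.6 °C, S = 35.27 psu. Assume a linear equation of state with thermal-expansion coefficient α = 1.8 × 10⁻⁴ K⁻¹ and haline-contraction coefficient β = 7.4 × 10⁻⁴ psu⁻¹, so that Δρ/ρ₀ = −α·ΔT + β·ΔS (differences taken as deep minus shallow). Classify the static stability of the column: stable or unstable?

stable

ΔT = 5.6 − 11.6 = -6.0 K and ΔS = 35.27 − 35.90 = -0.63 psu (deep − shallow).
−αΔT = 1.08 × 10⁻³; βΔS = -4.662 × 10⁻⁴; sum Δρ/ρ₀ = 6.138 × 10⁻⁴.
Δρ/ρ₀ > 0, so Δρ > 0: deeper water is denser → statically stable.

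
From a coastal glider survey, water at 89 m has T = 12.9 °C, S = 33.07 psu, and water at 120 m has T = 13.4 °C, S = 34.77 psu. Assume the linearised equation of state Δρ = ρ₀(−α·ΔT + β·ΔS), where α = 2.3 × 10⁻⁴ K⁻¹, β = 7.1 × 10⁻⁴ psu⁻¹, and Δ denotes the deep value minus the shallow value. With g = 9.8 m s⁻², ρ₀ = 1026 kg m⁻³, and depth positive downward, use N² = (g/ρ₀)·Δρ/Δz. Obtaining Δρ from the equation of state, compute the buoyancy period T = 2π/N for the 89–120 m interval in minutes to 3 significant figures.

5.64 min

ΔT = +0.5 K, ΔS = +1.70 psu (deep − shallow).
Δρ/ρ₀ = −αΔT + βΔS = -1.15 × 10⁻⁴ + 1.207 × 10⁻³ = 1.092 × 10⁻³, so Δρ ≈ 1.120 kg m⁻³.
N² = (g/ρ₀)·Δρ/Δz = g·(Δρ/ρ₀)/Δz = 9.8 × 1.092 × 10⁻³ / 31 = 3.4521 × 10⁻⁴ s⁻².
N = √(3.4521 × 10⁻⁴) = 0.018580 rad s⁻¹ → T = 2π/N = 338.17 s = 5.6362 min ≈ 5.64 min.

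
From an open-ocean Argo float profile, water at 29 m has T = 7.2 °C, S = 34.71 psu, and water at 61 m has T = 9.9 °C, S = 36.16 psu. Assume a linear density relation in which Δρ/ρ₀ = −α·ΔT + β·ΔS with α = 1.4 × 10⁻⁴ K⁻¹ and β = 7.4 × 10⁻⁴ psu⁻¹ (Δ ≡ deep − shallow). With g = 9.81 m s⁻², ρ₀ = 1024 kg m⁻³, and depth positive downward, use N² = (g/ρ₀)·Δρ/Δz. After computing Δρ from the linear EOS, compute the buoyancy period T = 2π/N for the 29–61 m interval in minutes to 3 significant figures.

ΔT = +2.7 K, ΔS = +1.45 psu (deep − shallow).
Δρ/ρ₀ = −αΔT + βΔS = -3.78 × 10⁻⁴ + 1.073 × 10⁻³ = 6.95 × 10⁻⁴, so Δρ ≈ 0.7117 kg m⁻³.
N² = (g/ρ₀)·Δρ/Δz = g·(Δρ/ρ₀)/Δz = 9.81 × 6.95 × 10⁻⁴ / 32 = 2.1306 × 10⁻⁴ s⁻².
N = √(2.1306 × 10⁻⁴) = 0.014597 rad s⁻¹ → T = 2π/N = 430.44 s = 7.1740 min ≈ 7.17 min.

7.17 min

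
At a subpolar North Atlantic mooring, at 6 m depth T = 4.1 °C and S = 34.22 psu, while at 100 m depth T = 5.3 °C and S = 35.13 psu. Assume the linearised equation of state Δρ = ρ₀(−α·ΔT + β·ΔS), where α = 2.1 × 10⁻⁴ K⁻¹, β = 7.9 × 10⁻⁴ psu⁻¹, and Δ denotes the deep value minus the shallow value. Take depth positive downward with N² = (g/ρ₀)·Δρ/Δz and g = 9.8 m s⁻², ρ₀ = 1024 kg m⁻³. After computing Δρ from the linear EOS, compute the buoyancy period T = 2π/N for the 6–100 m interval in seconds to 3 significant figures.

ΔT = +1.2 K, ΔS = +0.91 psu (deep − shallow).
Δρ/ρ₀ = −αΔT + βΔS = -2.52 × 10⁻⁴ + 7.189 × 10⁻⁴ = 4.669 × 10⁻⁴, so Δρ ≈ 0.4781 kg m⁻³.
N² = (g/ρ₀)·Δρ/Δz = g·(Δρ/ρ₀)/Δz = 9.8 × 4.669 × 10⁻⁴ / 94 = 4.8677 × 10⁻⁵ s⁻².
N = √(4.8677 × 10⁻⁵) = 6.9769 × 10⁻³ rad s⁻¹ → T = 2π/N = 900.57 s ≈ 901 s.

901 s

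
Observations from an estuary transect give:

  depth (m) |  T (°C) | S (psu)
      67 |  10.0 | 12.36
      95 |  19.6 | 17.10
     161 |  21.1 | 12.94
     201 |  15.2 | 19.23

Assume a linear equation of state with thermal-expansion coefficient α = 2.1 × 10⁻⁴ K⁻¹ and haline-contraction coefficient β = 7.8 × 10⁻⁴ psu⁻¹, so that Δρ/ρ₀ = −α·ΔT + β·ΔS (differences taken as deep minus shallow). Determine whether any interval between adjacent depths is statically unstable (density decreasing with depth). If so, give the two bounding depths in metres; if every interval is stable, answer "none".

95–161 m

Evaluate Δρ/ρ₀ = −αΔT + βΔS across each adjacent pair:
  67–95 m: −αΔT+βΔS = −(2.1 × 10⁻⁴)(+9.6)+(7.8 × 10⁻⁴)(+4.74) = 1.7 × 10⁻³ → stable
  95–161 m: −αΔT+βΔS = −(2.1 × 10⁻⁴)(+1.5)+(7.8 × 10⁻⁴)(-4.16) = -3.6 × 10⁻³ → UNSTABLE
  161–201 m: −αΔT+βΔS = −(2.1 × 10⁻⁴)(-5.9)+(7.8 × 10⁻⁴)(+6.29) = 6.1 × 10⁻³ → stable
The 95–161 m interval has Δρ < 0: lighter water underlies denser water.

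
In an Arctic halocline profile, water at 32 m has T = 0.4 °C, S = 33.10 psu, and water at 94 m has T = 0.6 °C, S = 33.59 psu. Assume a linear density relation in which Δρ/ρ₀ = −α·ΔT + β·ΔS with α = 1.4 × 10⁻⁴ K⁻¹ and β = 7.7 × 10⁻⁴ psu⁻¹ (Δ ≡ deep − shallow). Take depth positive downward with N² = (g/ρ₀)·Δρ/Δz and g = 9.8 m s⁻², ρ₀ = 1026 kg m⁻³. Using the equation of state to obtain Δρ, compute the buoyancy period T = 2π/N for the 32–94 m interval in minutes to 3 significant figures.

14.1 min

ΔT = +0.2 K, ΔS = +0.49 psu (deep − shallow).
Δρ/ρ₀ = −αΔT + βΔS = -2.80 × 10⁻⁵ + 3.773 × 10⁻⁴ = 3.493 × 10⁻⁴, so Δρ ≈ 0.3584 kg m⁻³.
N² = (g/ρ₀)·Δρ/Δz = g·(Δρ/ρ₀)/Δz = 9.8 × 3.493 × 10⁻⁴ / 62 = 5.5212 × 10⁻⁵ s⁻².
N = √(5.5212 × 10⁻⁵) = 7.4305 × 10⁻³ rad s⁻¹ → T = 2π/N = 845.59 s = 14.093 min ≈ 14.1 min.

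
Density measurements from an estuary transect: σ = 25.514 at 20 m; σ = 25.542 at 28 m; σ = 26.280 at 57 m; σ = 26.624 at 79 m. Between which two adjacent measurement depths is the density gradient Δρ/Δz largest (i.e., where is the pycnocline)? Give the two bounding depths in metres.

Compute the density gradient over each adjacent pair:
  20–28 m: Δρ/Δz = 0.028/8 = 3.5 × 10⁻³ kg m⁻⁴
  28–57 m: Δρ/Δz = 0.738/29 = 0.025 kg m⁻⁴
  57–79 m: Δρ/Δz = 0.344/22 = 0.016 kg m⁻⁴
The largest gradient is in the 28–57 m interval — the pycnocline.

28–57 m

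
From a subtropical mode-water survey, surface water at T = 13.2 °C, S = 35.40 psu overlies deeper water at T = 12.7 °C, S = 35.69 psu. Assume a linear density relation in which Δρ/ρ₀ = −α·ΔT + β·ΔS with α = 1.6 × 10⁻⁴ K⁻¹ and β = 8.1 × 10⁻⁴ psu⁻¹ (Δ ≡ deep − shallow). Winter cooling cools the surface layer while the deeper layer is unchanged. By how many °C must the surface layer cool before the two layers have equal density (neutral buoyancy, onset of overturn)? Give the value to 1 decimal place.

2.0 °C

Neutral buoyancy requires Δρ = 0, i.e. −α(T_deep − T_surf′) + β(S_deep − S_surf) = 0.
T_surf′ = T_deep − (β/α)·ΔS = 12.7 − (8.1 × 10⁻⁴/1.6 × 10⁻⁴)·(+0.29) = 11.232 °C.
Cooling required: 13.2 − (11.232) = 1.968 °C.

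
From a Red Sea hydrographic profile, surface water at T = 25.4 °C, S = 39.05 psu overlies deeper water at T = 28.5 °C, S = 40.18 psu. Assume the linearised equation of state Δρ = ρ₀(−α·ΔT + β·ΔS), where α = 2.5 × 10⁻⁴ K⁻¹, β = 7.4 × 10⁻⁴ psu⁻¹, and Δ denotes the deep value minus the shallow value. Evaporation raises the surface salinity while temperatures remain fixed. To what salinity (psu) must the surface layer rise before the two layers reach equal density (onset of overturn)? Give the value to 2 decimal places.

39.13 psu

Neutral buoyancy requires −α(T_deep − T_surf) + β(S_deep − S_surf′) = 0.
S_surf′ = S_deep − (α/β)·ΔT = 40.18 − (2.5 × 10⁻⁴/7.4 × 10⁻⁴)·(+3.1) = 39.1327 psu.
Increase required: 39.1327 − 39.05 = 0.0827 psu.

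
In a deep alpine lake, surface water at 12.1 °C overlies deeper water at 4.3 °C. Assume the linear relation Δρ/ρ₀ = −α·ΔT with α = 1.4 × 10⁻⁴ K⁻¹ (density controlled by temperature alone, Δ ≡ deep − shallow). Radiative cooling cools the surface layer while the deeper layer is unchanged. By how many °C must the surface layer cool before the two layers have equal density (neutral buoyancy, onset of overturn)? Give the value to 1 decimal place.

With temperature the only control, equal density requires T_surf′ = T_deep.
T_surf′ = 4.3 °C.
Cooling required: 12.1 − 4.3 = 7.8 °C.

7.8 °C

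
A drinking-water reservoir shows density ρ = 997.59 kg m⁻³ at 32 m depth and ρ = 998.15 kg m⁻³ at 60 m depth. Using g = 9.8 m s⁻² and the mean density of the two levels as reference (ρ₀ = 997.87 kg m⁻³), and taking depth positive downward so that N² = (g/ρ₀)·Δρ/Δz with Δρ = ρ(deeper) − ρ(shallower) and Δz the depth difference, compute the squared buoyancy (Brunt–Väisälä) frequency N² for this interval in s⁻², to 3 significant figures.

1.96 × 10⁻⁴ s⁻²

Δρ = 998.15 − 997.59 = 0.56 kg m⁻³ over Δz = 60 − 32 = 28 m.
N² = (9.8/997.87) × (0.56/28) = 1.9642 × 10⁻⁴ s⁻² ≈ 1.96 × 10⁻⁴ s⁻².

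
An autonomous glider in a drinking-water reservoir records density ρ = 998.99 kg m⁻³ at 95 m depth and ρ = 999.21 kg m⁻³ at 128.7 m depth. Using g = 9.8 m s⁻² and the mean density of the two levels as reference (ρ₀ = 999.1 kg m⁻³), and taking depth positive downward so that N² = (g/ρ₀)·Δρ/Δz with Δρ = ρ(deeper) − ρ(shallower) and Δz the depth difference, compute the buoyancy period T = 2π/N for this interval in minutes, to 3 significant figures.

13.1 min

Δρ = 999.21 − 998.99 = 0.22 kg m⁻³ over Δz = 128.7 − 95 = 33.7 m.
N² = (9.8/999.1) × (0.22/33.7) = 6.4034 × 10⁻⁵ s⁻².
N = √(6.4034 × 10⁻⁵) = 8.0021 × 10⁻³ rad s⁻¹, so T = 2π/N = 785.19 s = 13.087 min ≈ 13.1 min.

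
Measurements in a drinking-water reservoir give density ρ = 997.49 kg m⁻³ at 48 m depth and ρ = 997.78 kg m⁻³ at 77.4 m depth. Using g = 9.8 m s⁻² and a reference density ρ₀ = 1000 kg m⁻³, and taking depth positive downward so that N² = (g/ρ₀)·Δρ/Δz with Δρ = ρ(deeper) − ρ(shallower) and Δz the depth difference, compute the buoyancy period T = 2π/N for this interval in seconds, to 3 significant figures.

Δρ = 997.78 − 997.49 = 0.29 kg m⁻³ over Δz = 77.4 − 48 = 29.4 m.
N² = (9.8/1000) × (0.29/29.4) = 9.6667 × 10⁻⁵ s⁻².
N = √(9.6667 × 10⁻⁵) = 9.8319 × 10⁻³ rad s⁻¹, so T = 2π/N = 639.06 s ≈ 639 s.

639 s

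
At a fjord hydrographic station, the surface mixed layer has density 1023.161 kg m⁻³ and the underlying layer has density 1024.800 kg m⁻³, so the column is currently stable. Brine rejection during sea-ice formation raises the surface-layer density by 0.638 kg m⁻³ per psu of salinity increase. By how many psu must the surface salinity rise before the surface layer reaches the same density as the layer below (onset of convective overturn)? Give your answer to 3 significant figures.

2.57 psu

Density deficit of the surface layer: 1024.800 − 1023.161 = 1.639 kg m⁻³.
Required change = 1.639 / 0.638 = 2.57 psu.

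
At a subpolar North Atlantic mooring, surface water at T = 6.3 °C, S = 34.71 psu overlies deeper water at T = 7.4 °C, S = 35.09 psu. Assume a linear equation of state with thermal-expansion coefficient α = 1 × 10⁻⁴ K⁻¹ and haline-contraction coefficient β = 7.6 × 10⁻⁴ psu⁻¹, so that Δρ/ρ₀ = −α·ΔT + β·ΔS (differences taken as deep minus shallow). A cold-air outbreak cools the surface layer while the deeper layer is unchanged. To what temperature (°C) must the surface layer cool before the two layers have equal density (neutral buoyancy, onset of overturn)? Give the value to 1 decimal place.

Neutral buoyancy requires Δρ = 0, i.e. −α(T_deep − T_surf′) + β(S_deep − S_surf) = 0.
T_surf′ = T_deep − (β/α)·ΔS = 7.4 − (7.6 × 10⁻⁴/1 × 10⁻⁴)·(+0.38) = 4.512 °C.
Cooling required: 6.3 − (4.512) = 1.788 °C.

4.5 °C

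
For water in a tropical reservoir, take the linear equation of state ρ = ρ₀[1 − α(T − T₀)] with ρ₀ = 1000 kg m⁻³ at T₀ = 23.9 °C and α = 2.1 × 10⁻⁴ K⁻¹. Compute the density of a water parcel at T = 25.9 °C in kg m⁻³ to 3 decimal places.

T − T₀ = +2.0 K.
Bracket = 1 − α·(+2.0) = 1 + (-4.20 × 10⁻⁴) = 0.9995800.
ρ = 1000 × 0.9995800 = 999.580 kg m⁻³.

999.580 kg m⁻³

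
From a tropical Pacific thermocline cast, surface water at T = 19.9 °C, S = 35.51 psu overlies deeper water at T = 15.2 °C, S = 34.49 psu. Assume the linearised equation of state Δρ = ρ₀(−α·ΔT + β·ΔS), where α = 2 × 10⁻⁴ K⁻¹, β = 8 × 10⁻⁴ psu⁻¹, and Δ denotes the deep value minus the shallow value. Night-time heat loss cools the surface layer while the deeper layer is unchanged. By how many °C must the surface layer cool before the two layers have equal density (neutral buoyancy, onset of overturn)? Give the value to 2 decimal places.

0.62 °C

Neutral buoyancy requires Δρ = 0, i.e. −α(T_deep − T_surf′) + β(S_deep − S_surf) = 0.
T_surf′ = T_deep − (β/α)·ΔS = 15.2 − (8 × 10⁻⁴/2 × 10⁻⁴)·(-1.02) = 19.2800 °C.
Cooling required: 19.9 − (19.2800) = 0.6200 °C.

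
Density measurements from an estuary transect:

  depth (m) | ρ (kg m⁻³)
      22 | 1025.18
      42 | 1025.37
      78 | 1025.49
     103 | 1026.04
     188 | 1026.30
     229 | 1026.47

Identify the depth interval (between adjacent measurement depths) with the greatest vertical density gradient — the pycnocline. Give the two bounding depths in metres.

Compute the density gradient over each adjacent pair:
  22–42 m: Δρ/Δz = 0.19/20 = 9.5 × 10⁻³ kg m⁻⁴
  42–78 m: Δρ/Δz = 0.12/36 = 3.3 × 10⁻³ kg m⁻⁴
  78–103 m: Δρ/Δz = 0.55/25 = 0.022 kg m⁻⁴
  103–188 m: Δρ/Δz = 0.26/85 = 3.1 × 10⁻³ kg m⁻⁴
  188–229 m: Δρ/Δz = 0.17/41 = 4.1 × 10⁻³ kg m⁻⁴
The largest gradient is in the 78–103 m interval — the pycnocline.

78–103 m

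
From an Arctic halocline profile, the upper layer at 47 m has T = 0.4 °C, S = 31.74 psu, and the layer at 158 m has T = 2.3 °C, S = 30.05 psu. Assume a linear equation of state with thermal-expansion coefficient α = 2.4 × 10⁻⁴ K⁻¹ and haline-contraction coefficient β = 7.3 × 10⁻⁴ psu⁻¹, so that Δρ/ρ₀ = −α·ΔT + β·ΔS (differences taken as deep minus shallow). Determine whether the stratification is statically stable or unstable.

ΔT = 2.3 − 0.4 = +1.9 K and ΔS = 30.05 − 31.74 = -1.69 psu (deep − shallow).
−αΔT = -4.56 × 10⁻⁴; βΔS = -1.2337 × 10⁻³; sum Δρ/ρ₀ = -1.6897 × 10⁻³.
Δρ/ρ₀ < 0, so Δρ < 0: deeper water is lighter → statically unstable; the column would overturn.

unstable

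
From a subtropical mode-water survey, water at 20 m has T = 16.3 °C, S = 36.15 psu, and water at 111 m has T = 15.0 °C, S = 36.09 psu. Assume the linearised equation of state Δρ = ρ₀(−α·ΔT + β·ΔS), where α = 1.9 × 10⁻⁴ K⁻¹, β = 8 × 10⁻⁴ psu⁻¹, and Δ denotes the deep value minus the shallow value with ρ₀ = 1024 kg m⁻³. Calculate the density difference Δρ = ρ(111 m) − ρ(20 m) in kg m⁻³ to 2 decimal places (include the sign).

+0.20 kg m⁻³

ΔT = -1.3 K, ΔS = -0.06 psu (deep − shallow).
Δρ/ρ₀ = −(1.9 × 10⁻⁴)(-1.3) + (8 × 10⁻⁴)(-0.06) = 1.99 × 10⁻⁴.
Δρ = 1024 × (1.99 × 10⁻⁴) = +0.20 kg m⁻³.
Positive Δρ: denser below, stable.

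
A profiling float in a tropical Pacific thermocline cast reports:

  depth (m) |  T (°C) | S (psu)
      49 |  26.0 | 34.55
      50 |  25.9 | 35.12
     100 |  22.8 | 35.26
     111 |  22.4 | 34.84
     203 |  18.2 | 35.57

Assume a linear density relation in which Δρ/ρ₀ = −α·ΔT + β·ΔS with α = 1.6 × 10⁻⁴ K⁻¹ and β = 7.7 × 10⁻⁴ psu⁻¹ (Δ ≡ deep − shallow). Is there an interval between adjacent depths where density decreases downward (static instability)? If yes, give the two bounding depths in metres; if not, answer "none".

100–111 m

Evaluate Δρ/ρ₀ = −αΔT + βΔS across each adjacent pair:
  49–50 m: −αΔT+βΔS = −(1.6 × 10⁻⁴)(-0.1)+(7.7 × 10⁻⁴)(+0.57) = 4.5 × 10⁻⁴ → stable
  50–100 m: −αΔT+βΔS = −(1.6 × 10⁻⁴)(-3.1)+(7.7 × 10⁻⁴)(+0.14) = 6.0 × 10⁻⁴ → stable
  100–111 m: −αΔT+βΔS = −(1.6 × 10⁻⁴)(-0.4)+(7.7 × 10⁻⁴)(-0.42) = -2.6 × 10⁻⁴ → UNSTABLE
  111–203 m: −αΔT+βΔS = −(1.6 × 10⁻⁴)(-4.2)+(7.7 × 10⁻⁴)(+0.73) = 1.2 × 10⁻³ → stable
The 100–111 m interval has Δρ < 0: lighter water underlies denser water.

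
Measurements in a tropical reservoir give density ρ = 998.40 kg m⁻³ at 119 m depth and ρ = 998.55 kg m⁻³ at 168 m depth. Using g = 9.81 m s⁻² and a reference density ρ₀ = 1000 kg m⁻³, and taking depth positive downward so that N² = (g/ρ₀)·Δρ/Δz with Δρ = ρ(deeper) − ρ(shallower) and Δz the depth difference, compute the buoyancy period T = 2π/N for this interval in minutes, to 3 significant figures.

Δρ = 998.55 − 998.40 = 0.15 kg m⁻³ over Δz = 168 − 119 = 49 m.
N² = (9.81/1000) × (0.15/49) = 3.0031 × 10⁻⁵ s⁻².
N = √(3.0031 × 10⁻⁵) = 5.4801 × 10⁻³ rad s⁻¹, so T = 2π/N = 1.1465 × 10³ s = 19.108 min ≈ 19.1 min.

19.1 min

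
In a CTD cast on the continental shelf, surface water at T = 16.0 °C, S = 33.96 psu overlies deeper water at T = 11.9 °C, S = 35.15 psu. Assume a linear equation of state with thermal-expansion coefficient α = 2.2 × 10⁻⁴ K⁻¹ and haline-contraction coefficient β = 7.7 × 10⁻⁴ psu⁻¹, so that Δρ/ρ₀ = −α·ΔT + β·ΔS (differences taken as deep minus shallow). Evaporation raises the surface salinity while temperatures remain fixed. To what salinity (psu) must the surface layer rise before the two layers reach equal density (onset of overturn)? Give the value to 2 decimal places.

Neutral buoyancy requires −α(T_deep − T_surf) + β(S_deep − S_surf′) = 0.
S_surf′ = S_deep − (α/β)·ΔT = 35.15 − (2.2 × 10⁻⁴/7.7 × 10⁻⁴)·(-4.1) = 36.3214 psu.
Increase required: 36.3214 − 33.96 = 2.3614 psu.

36.32 psu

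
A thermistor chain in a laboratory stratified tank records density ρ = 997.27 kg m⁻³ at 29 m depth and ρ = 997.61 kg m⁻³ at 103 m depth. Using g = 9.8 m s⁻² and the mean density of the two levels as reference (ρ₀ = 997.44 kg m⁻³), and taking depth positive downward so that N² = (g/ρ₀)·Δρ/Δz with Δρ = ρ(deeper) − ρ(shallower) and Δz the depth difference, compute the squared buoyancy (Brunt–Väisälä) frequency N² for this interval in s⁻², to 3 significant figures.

4.51 × 10⁻⁵ s⁻²

Δρ = 997.61 − 997.27 = 0.34 kg m⁻³ over Δz = 103 − 29 = 74 m.
N² = (9.8/997.44) × (0.34/74) = 4.5143 × 10⁻⁵ s⁻² ≈ 4.51 × 10⁻⁵ s⁻².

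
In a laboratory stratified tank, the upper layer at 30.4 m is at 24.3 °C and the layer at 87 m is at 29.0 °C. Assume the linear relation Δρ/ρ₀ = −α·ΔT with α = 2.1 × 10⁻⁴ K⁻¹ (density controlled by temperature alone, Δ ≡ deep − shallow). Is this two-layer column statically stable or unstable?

ΔT = 29.0 − 24.3 = +4.7 K, so Δρ/ρ₀ = −αΔT = -9.87 × 10⁻⁴.
Δρ/ρ₀ < 0, so Δρ < 0: deeper water is lighter → statically unstable; the column would overturn.

unstable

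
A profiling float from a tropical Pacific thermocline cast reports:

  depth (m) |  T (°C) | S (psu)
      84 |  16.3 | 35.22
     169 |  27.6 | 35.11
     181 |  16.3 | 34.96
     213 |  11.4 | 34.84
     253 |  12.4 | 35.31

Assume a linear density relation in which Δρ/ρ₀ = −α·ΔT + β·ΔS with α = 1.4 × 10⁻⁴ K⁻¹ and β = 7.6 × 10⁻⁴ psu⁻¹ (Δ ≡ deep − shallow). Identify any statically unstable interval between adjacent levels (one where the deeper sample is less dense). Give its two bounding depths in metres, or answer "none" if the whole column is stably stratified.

84–169 m

Evaluate Δρ/ρ₀ = −αΔT + βΔS across each adjacent pair:
  84–169 m: −αΔT+βΔS = −(1.4 × 10⁻⁴)(+11.3)+(7.6 × 10⁻⁴)(-0.11) = -1.7 × 10⁻³ → UNSTABLE
  169–181 m: −αΔT+βΔS = −(1.4 × 10⁻⁴)(-11.3)+(7.6 × 10⁻⁴)(-0.15) = 1.5 × 10⁻³ → stable
  181–213 m: −αΔT+βΔS = −(1.4 × 10⁻⁴)(-4.9)+(7.6 × 10⁻⁴)(-0.12) = 5.9 × 10⁻⁴ → stable
  213–253 m: −αΔT+βΔS = −(1.4 × 10⁻⁴)(+1.0)+(7.6 × 10⁻⁴)(+0.47) = 2.2 × 10⁻⁴ → stable
The 84–169 m interval has Δρ < 0: lighter water underlies denser water.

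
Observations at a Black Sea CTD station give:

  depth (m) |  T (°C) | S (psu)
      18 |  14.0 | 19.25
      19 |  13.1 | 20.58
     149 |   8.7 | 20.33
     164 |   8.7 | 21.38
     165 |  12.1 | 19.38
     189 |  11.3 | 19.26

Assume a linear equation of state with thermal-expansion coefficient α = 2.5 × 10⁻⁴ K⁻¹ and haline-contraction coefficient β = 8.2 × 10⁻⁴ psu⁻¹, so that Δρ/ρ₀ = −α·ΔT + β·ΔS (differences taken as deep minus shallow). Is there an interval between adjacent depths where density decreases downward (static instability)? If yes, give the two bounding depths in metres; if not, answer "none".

164–165 m

Evaluate Δρ/ρ₀ = −αΔT + βΔS across each adjacent pair:
  18–19 m: −αΔT+βΔS = −(2.5 × 10⁻⁴)(-0.9)+(8.2 × 10⁻⁴)(+1.33) = 1.3 × 10⁻³ → stable
  19–149 m: −αΔT+βΔS = −(2.5 × 10⁻⁴)(-4.4)+(8.2 × 10⁻⁴)(-0.25) = 9.0 × 10⁻⁴ → stable
  149–164 m: −αΔT+βΔS = −(2.5 × 10⁻⁴)(+0.0)+(8.2 × 10⁻⁴)(+1.05) = 8.6 × 10⁻⁴ → stable
  164–165 m: −αΔT+βΔS = −(2.5 × 10⁻⁴)(+3.4)+(8.2 × 10⁻⁴)(-2.00) = -2.5 × 10⁻³ → UNSTABLE
  165–189 m: −αΔT+βΔS = −(2.5 × 10⁻⁴)(-0.8)+(8.2 × 10⁻⁴)(-0.12) = 1.0 × 10⁻⁴ → stable
The 164–165 m interval has Δρ < 0: lighter water underlies denser water.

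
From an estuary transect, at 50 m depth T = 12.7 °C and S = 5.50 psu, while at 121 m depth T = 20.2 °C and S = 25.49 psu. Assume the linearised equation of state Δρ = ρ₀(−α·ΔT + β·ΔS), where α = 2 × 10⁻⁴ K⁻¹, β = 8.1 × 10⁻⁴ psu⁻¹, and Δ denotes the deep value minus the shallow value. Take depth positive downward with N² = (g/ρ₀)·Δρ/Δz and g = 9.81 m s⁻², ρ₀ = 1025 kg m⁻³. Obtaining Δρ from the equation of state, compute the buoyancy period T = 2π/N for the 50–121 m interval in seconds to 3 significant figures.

139 s

ΔT = +7.5 K, ΔS = +19.99 psu (deep − shallow).
Δρ/ρ₀ = −αΔT + βΔS = -1.50 × 10⁻³ + 0.0161919 = 0.0146919, so Δρ ≈ 15.06 kg m⁻³.
N² = (g/ρ₀)·Δρ/Δz = g·(Δρ/ρ₀)/Δz = 9.81 × 0.0146919 / 71 = 2.0300 × 10⁻³ s⁻².
N = √(2.0300 × 10⁻³) = 0.045056 rad s⁻¹ → T = 2π/N = 139.45 s ≈ 139 s.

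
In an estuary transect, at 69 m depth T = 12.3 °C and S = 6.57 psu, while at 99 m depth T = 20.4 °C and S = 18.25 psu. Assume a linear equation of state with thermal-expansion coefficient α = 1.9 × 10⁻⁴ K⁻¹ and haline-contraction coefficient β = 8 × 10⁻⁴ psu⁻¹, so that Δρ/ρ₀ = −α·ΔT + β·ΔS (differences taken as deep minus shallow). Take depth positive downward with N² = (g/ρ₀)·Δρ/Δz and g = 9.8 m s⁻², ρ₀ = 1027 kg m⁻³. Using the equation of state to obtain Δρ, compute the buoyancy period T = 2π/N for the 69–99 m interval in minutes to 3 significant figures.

ΔT = +8.1 K, ΔS = +11.68 psu (deep − shallow).
Δρ/ρ₀ = −αΔT + βΔS = -1.539 × 10⁻³ + 9.344 × 10⁻³ = 7.805 × 10⁻³, so Δρ ≈ 8.016 kg m⁻³.
N² = (g/ρ₀)·Δρ/Δz = g·(Δρ/ρ₀)/Δz = 9.8 × 7.805 × 10⁻³ / 30 = 2.5496 × 10⁻³ s⁻².
N = √(2.5496 × 10⁻³) = 0.050494 rad s⁻¹ → T = 2π/N = 124.43 s = 2.0738 min ≈ 2.07 min.

2.07 min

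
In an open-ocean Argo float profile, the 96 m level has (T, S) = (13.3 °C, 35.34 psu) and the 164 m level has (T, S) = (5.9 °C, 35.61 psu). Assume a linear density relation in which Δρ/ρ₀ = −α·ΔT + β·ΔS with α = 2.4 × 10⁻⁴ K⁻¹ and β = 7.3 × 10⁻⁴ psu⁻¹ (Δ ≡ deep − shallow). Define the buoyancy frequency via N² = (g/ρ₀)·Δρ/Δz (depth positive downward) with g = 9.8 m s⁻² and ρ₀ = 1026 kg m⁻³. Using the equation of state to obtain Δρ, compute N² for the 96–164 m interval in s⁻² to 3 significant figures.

2.84 × 10⁻⁴ s⁻²

ΔT = -7.4 K, ΔS = +0.27 psu (deep − shallow).
Δρ/ρ₀ = −αΔT + βΔS = 1.776 × 10⁻³ + 1.971 × 10⁻⁴ = 1.9731 × 10⁻³, so Δρ ≈ 2.024 kg m⁻³.
N² = (g/ρ₀)·Δρ/Δz = g·(Δρ/ρ₀)/Δz = 9.8 × 1.9731 × 10⁻³ / 68 = 2.8436 × 10⁻⁴ s⁻² ≈ 2.84 × 10⁻⁴ s⁻².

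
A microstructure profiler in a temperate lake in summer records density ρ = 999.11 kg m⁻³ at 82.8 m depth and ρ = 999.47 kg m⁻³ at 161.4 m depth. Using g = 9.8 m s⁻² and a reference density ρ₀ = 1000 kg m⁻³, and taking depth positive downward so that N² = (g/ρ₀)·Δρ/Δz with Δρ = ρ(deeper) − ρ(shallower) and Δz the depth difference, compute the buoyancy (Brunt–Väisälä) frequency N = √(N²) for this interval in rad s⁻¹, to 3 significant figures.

6.70 × 10⁻³ rad s⁻¹

Δρ = 999.47 − 999.11 = 0.36 kg m⁻³ over Δz = 161.4 − 82.8 = 78.6 m.
N² = (9.8/1000) × (0.36/78.6) = 4.4885 × 10⁻⁵ s⁻².
N = √(4.4885 × 10⁻⁵) = 6.6996 × 10⁻³ rad s⁻¹ ≈ 6.70 × 10⁻³ rad s⁻¹.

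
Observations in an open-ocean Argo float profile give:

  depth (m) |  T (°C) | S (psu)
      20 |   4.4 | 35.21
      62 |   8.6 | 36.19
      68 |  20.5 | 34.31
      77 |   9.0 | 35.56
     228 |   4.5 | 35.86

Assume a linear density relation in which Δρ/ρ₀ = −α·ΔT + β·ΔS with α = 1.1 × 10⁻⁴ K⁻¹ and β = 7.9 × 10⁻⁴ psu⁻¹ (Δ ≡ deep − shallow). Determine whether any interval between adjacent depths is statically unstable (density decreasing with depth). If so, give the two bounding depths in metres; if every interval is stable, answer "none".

Evaluate Δρ/ρ₀ = −αΔT + βΔS across each adjacent pair:
  20–62 m: −αΔT+βΔS = −(1.1 × 10⁻⁴)(+4.2)+(7.9 × 10⁻⁴)(+0.98) = 3.1 × 10⁻⁴ → stable
  62–68 m: −αΔT+βΔS = −(1.1 × 10⁻⁴)(+11.9)+(7.9 × 10⁻⁴)(-1.88) = -2.8 × 10⁻³ → UNSTABLE
  68–77 m: −αΔT+βΔS = −(1.1 × 10⁻⁴)(-11.5)+(7.9 × 10⁻⁴)(+1.25) = 2.3 × 10⁻³ → stable
  77–228 m: −αΔT+βΔS = −(1.1 × 10⁻⁴)(-4.5)+(7.9 × 10⁻⁴)(+0.30) = 7.3 × 10⁻⁴ → stable
The 62–68 m interval has Δρ < 0: lighter water underlies denser water.

62–68 m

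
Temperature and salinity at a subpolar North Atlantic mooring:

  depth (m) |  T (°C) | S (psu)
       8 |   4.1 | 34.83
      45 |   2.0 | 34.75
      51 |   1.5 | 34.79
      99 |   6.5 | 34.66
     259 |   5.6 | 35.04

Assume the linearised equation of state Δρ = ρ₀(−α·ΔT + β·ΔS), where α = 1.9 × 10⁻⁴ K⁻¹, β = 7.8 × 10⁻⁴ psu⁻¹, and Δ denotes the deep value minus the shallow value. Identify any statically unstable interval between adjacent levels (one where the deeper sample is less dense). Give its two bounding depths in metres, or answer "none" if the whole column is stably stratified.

51–99 m

Evaluate Δρ/ρ₀ = −αΔT + βΔS across each adjacent pair:
  8–45 m: −αΔT+βΔS = −(1.9 × 10⁻⁴)(-2.1)+(7.8 × 10⁻⁴)(-0.08) = 3.4 × 10⁻⁴ → stable
  45–51 m: −αΔT+βΔS = −(1.9 × 10⁻⁴)(-0.5)+(7.8 × 10⁻⁴)(+0.04) = 1.3 × 10⁻⁴ → stable
  51–99 m: −αΔT+βΔS = −(1.9 × 10⁻⁴)(+5.0)+(7.8 × 10⁻⁴)(-0.13) = -1.1 × 10⁻³ → UNSTABLE
  99–259 m: −αΔT+βΔS = −(1.9 × 10⁻⁴)(-0.9)+(7.8 × 10⁻⁴)(+0.38) = 4.7 × 10⁻⁴ → stable
The 51–99 m interval has Δρ < 0: lighter water underlies denser water.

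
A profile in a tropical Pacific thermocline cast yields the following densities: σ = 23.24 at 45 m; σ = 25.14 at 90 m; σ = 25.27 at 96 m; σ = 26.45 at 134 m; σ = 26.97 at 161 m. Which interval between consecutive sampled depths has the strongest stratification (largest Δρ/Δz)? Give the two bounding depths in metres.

45–90 m

Compute the density gradient over each adjacent pair:
  45–90 m: Δρ/Δz = 1.90/45 = 0.042 kg m⁻⁴
  90–96 m: Δρ/Δz = 0.13/6 = 0.022 kg m⁻⁴
  96–134 m: Δρ/Δz = 1.18/38 = 0.031 kg m⁻⁴
  134–161 m: Δρ/Δz = 0.52/27 = 0.019 kg m⁻⁴
The largest gradient is in the 45–90 m interval — the pycnocline.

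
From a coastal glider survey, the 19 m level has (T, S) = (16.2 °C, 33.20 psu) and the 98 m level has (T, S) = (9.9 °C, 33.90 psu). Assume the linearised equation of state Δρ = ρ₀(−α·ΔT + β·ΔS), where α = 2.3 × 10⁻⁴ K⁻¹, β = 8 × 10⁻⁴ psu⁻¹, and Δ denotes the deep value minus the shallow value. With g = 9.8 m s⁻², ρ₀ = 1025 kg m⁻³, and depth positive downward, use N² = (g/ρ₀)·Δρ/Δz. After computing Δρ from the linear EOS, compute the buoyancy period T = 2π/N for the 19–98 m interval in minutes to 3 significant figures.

ΔT = -6.3 K, ΔS = +0.70 psu (deep − shallow).
Δρ/ρ₀ = −αΔT + βΔS = 1.449 × 10⁻³ + 5.60 × 10⁻⁴ = 2.009 × 10⁻³, so Δρ ≈ 2.059 kg m⁻³.
N² = (g/ρ₀)·Δρ/Δz = g·(Δρ/ρ₀)/Δz = 9.8 × 2.009 × 10⁻³ / 79 = 2.4922 × 10⁻⁴ s⁻².
N = √(2.4922 × 10⁻⁴) = 0.015787 rad s⁻¹ → T = 2π/N = 398.00 s = 6.6333 min ≈ 6.63 min.

6.63 min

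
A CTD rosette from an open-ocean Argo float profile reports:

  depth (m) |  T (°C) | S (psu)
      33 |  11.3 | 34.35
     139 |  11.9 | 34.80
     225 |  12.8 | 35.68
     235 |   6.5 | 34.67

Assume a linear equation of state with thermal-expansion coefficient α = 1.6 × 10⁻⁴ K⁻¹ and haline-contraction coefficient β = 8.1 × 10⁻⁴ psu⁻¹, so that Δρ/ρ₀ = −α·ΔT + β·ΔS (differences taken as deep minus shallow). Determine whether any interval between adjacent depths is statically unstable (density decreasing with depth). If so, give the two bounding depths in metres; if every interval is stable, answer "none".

Evaluate Δρ/ρ₀ = −αΔT + βΔS across each adjacent pair:
  33–139 m: −αΔT+βΔS = −(1.6 × 10⁻⁴)(+0.6)+(8.1 × 10⁻⁴)(+0.45) = 2.7 × 10⁻⁴ → stable
  139–225 m: −αΔT+βΔS = −(1.6 × 10⁻⁴)(+0.9)+(8.1 × 10⁻⁴)(+0.88) = 5.7 × 10⁻⁴ → stable
  225–235 m: −αΔT+βΔS = −(1.6 × 10⁻⁴)(-6.3)+(8.1 × 10⁻⁴)(-1.01) = 1.9 × 10⁻⁴ → stable
Every interval has Δρ > 0: the column is stably stratified throughout.

none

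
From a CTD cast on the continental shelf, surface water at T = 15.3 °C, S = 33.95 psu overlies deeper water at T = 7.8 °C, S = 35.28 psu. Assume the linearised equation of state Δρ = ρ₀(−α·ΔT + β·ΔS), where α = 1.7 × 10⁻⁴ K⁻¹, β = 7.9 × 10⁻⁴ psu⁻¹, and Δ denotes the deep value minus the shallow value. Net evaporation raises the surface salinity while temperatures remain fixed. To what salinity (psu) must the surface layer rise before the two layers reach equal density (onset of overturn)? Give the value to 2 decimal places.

36.89 psu

Neutral buoyancy requires −α(T_deep − T_surf) + β(S_deep − S_surf′) = 0.
S_surf′ = S_deep − (α/β)·ΔT = 35.28 − (1.7 × 10⁻⁴/7.9 × 10⁻⁴)·(-7.5) = 36.8939 psu.
Increase required: 36.8939 − 33.95 = 2.9439 psu.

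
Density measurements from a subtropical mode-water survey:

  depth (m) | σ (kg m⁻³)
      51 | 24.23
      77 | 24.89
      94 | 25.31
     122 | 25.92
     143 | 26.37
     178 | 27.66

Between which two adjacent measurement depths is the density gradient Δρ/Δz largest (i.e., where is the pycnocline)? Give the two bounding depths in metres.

Compute the density gradient over each adjacent pair:
  51–77 m: Δρ/Δz = 0.66/26 = 0.025 kg m⁻⁴
  77–94 m: Δρ/Δz = 0.42/17 = 0.025 kg m⁻⁴
  94–122 m: Δρ/Δz = 0.61/28 = 0.022 kg m⁻⁴
  122–143 m: Δρ/Δz = 0.45/21 = 0.021 kg m⁻⁴
  143–178 m: Δρ/Δz = 1.29/35 = 0.037 kg m⁻⁴
The largest gradient is in the 143–178 m interval — the pycnocline.

143–178 m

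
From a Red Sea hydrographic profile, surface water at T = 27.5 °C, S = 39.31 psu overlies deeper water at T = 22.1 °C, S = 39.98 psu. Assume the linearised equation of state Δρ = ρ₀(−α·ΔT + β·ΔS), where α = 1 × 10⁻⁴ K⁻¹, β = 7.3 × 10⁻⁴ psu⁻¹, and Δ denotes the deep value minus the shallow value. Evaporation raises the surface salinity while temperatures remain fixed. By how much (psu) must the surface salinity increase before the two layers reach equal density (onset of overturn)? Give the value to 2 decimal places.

1.41 psu

Neutral buoyancy requires −α(T_deep − T_surf) + β(S_deep − S_surf′) = 0.
S_surf′ = S_deep − (α/β)·ΔT = 39.98 − (1 × 10⁻⁴/7.3 × 10⁻⁴)·(-5.4) = 40.7197 psu.
Increase required: 40.7197 − 39.31 = 1.4097 psu.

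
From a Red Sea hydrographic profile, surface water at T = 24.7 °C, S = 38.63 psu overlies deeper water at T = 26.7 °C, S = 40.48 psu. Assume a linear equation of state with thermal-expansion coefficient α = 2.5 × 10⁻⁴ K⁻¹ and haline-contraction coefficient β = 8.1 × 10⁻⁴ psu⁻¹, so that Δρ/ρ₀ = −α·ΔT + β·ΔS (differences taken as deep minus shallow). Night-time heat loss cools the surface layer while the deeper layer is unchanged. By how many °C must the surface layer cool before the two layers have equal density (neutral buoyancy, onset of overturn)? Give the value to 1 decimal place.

4.0 °C

Neutral buoyancy requires Δρ = 0, i.e. −α(T_deep − T_surf′) + β(S_deep − S_surf) = 0.
T_surf′ = T_deep − (β/α)·ΔS = 26.7 − (8.1 × 10⁻⁴/2.5 × 10⁻⁴)·(+1.85) = 20.706 °C.
Cooling required: 24.7 − (20.706) = 3.994 °C.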